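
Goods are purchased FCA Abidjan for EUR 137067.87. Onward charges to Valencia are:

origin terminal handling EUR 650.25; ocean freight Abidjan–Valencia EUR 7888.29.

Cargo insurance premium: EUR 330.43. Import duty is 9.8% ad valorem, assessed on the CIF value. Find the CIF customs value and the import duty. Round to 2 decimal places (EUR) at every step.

CIF = FCA price + pre-shipment costs + freight + insurance
CIF = 137067.87 + 650.25 + 7888.29 + 330.43 = 145936.84
Import duty = 145936.84 × 9.8% = 14301.81

CIF value: EUR 145936.84; import duty: EUR 14301.81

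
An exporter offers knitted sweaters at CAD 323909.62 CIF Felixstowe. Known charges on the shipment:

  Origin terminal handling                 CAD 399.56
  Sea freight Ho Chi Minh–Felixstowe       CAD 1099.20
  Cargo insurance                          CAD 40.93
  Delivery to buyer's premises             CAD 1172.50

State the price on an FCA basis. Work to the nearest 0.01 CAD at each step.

Not relevant to the conversion: delivery — on the buyer under both terms; not part of either seller's price.
From CIF to FCA, the seller no longer bears: origin terminal, freight, insurance.
FCA price = 323909.62 − 399.56 − 1099.20 − 40.93 = 322369.93

FCA price: CAD 322369.93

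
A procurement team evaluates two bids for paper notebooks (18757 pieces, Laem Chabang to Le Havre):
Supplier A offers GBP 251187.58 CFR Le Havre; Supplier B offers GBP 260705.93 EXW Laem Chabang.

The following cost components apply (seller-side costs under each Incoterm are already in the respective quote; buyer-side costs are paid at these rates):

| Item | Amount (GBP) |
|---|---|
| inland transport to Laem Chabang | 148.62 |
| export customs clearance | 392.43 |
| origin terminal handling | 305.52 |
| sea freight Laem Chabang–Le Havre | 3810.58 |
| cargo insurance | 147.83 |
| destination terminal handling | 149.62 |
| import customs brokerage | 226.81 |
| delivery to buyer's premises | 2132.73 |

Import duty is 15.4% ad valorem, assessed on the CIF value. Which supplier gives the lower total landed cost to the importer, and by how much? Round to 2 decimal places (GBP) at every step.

Supplier A is cheaper by GBP 16358.53

Supplier A (CFR):
CIF value = CFR price + insurance = 251187.58 + 147.83 = 251335.41
Import duty = 251335.41 × 15.4% = 38705.65
Buyer bears (A): 147.83 + 149.62 + 226.81 + 2132.73 = 2656.99
Landed cost (A) = invoice 251187.58 + 2656.99 + duty 38705.65 = 292550.22
Supplier B (EXW):
CIF value = EXW price + inland to port + export clearance + origin terminal + freight + insurance = 260705.93 + 148.62 + 392.43 + 305.52 + 3810.58 + 147.83 = 265510.91
Import duty = 265510.91 × 15.4% = 40888.68
Buyer bears (B): 148.62 + 392.43 + 305.52 + 3810.58 + 147.83 + 149.62 + 226.81 + 2132.73 = 7314.14
Landed cost (B) = invoice 260705.93 + 7314.14 + duty 40888.68 = 308908.75
Difference = |292550.22 − 308908.75| = 16358.53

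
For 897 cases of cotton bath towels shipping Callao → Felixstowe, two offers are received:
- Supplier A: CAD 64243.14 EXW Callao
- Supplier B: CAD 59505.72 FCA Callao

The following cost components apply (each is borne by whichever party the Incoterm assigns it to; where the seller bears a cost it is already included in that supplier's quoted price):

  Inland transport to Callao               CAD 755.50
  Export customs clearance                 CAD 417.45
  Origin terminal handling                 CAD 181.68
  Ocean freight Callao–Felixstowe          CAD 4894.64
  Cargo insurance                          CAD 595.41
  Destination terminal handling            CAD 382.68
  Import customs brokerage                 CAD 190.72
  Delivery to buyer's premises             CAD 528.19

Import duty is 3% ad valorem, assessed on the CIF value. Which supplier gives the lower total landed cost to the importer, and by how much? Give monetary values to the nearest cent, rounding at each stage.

Supplier A (EXW):
CIF value = EXW price + inland to port + export clearance + origin terminal + freight + insurance = 64243.14 + 755.50 + 417.45 + 181.68 + 4894.64 + 595.41 = 71087.82
Import duty = 71087.82 × 3% = 2132.63
Buyer bears (A): 755.50 + 417.45 + 181.68 + 4894.64 + 595.41 + 382.68 + 190.72 + 528.19 = 7946.27
Landed cost (A) = invoice 64243.14 + 7946.27 + duty 2132.63 = 74322.04
Supplier B (FCA):
CIF value = FCA price + origin terminal + freight + insurance = 59505.72 + 181.68 + 4894.64 + 595.41 = 65177.45
Import duty = 65177.45 × 3% = 1955.32
Buyer bears (B): 181.68 + 4894.64 + 595.41 + 382.68 + 190.72 + 528.19 = 6773.32
Landed cost (B) = invoice 59505.72 + 6773.32 + duty 1955.32 = 68234.36
Difference = |74322.04 − 68234.36| = 6087.68

Supplier B is cheaper by CAD 6087.68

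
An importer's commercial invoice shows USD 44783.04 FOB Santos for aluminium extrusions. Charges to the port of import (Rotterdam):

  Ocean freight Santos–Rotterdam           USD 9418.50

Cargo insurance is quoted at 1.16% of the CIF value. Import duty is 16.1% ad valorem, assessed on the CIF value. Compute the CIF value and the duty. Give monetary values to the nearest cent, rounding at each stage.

CIF value: USD 54837.66; import duty: USD 8828.86

Let C be the CIF value. C = FOB price + freight + 1.16% × C
C − 1.16% × C = 44783.04 + 9418.50
0.9884 × C = 54201.54
C = 54201.54 / 0.9884 = 54837.66
Insurance premium = 1.16% × 54837.66 = 636.12
Import duty = 54837.66 × 16.1% = 8828.86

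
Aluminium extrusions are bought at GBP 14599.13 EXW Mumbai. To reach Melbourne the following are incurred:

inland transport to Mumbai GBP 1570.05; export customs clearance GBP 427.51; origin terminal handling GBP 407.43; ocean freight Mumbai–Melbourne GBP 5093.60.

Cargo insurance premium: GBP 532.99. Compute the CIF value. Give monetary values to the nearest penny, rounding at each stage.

CIF = EXW price + pre-shipment costs + freight + insurance
CIF = 14599.13 + 1570.05 + 427.51 + 407.43 + 5093.60 + 532.99 = 22630.71

CIF value: GBP 22630.71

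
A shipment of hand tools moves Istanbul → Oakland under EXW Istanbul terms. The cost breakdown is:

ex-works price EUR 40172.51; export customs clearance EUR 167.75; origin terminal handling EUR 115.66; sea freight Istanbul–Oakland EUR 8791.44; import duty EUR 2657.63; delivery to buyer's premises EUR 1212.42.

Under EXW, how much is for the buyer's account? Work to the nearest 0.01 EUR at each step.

EXW: the seller makes goods available at their premises; the buyer bears all onward costs.
Seller's account: goods 40172.51 = 40172.51
Buyer's account: export clearance 167.75 + origin terminal 115.66 + freight 8791.44 + duty 2657.63 + delivery 1212.42 = 12944.90

Buyer's account: EUR 12944.90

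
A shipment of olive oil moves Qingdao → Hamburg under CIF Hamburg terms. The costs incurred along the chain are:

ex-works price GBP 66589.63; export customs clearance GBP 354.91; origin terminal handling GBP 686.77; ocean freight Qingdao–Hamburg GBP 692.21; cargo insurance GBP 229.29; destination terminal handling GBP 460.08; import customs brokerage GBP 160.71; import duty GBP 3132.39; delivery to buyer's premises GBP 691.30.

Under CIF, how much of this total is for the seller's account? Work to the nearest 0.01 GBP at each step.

Seller's account: GBP 68552.81

CIF: the seller pays costs through ocean freight and marine insurance to the destination port.
Seller's account: goods 66589.63 + export clearance 354.91 + origin terminal 686.77 + freight 692.21 + insurance 229.29 = 68552.81
Buyer's account: destination terminal 460.08 + brokerage 160.71 + duty 3132.39 + delivery 691.30 = 4444.48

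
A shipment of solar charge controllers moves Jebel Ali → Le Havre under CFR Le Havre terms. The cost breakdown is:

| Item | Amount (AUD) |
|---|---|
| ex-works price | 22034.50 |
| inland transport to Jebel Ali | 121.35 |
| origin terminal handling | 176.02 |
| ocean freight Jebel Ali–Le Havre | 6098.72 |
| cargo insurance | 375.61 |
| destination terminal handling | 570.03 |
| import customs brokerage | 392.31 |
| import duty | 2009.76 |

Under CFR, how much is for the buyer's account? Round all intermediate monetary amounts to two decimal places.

CFR: the seller pays costs through ocean freight to the destination port, but not insurance.
Seller's account: goods 22034.50 + inland to port 121.35 + origin terminal 176.02 + freight 6098.72 = 28430.59
Buyer's account: insurance 375.61 + destination terminal 570.03 + brokerage 392.31 + duty 2009.76 = 3347.71

Buyer's account: AUD 3347.71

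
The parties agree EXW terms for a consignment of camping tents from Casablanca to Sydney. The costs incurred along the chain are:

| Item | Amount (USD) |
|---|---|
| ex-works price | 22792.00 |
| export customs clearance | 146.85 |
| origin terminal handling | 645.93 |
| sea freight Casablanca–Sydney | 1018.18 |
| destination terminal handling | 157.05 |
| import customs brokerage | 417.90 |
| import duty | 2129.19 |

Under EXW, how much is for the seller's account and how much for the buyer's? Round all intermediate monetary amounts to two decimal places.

EXW: the seller makes goods available at their premises; the buyer bears all onward costs.
Seller's account: goods 22792.00 = 22792.00
Buyer's account: export clearance 146.85 + origin terminal 645.93 + freight 1018.18 + destination terminal 157.05 + brokerage 417.90 + duty 2129.19 = 4515.10

Seller: USD 22792.00; buyer: USD 4515.10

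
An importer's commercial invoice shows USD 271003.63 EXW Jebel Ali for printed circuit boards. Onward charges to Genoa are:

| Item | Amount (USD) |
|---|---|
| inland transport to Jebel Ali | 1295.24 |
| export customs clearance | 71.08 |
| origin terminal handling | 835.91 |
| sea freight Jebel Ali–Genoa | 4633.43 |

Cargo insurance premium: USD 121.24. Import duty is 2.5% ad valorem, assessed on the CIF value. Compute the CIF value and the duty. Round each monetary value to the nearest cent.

CIF = EXW price + pre-shipment costs + freight + insurance
CIF = 271003.63 + 1295.24 + 71.08 + 835.91 + 4633.43 + 121.24 = 277960.53
Import duty = 277960.53 × 2.5% = 6949.01

CIF value: USD 277960.53; import duty: USD 6949.01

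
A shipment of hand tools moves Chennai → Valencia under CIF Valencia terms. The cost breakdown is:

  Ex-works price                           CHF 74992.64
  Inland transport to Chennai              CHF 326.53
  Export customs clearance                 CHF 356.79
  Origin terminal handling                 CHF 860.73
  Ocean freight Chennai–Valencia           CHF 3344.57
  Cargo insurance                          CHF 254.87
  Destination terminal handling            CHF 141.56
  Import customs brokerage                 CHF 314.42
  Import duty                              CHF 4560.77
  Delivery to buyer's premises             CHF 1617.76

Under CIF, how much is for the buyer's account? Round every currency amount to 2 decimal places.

CIF: the seller pays costs through ocean freight and marine insurance to the destination port.
Seller's account: goods 74992.64 + inland to port 326.53 + export clearance 356.79 + origin terminal 860.73 + freight 3344.57 + insurance 254.87 = 80136.13
Buyer's account: destination terminal 141.56 + brokerage 314.42 + duty 4560.77 + delivery 1617.76 = 6634.51

Buyer's account: CHF 6634.51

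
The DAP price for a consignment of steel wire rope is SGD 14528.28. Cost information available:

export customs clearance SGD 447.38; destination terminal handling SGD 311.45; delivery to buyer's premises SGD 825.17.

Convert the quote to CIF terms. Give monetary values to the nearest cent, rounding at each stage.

CIF price: SGD 13391.66

Not relevant to the conversion: export clearance — on the seller under both DAP and CIF; already in the DAP price and stays in the CIF price.
From DAP to CIF, the seller no longer bears: destination terminal, delivery.
CIF price = 14528.28 − 311.45 − 825.17 = 13391.66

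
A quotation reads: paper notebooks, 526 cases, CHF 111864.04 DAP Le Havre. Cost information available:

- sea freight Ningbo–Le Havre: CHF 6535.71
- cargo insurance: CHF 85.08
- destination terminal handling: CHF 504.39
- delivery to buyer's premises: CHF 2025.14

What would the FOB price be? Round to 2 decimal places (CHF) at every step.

FOB price: CHF 102713.72

From DAP to FOB, the seller no longer bears: freight, insurance, destination terminal, delivery.
FOB price = 111864.04 − 6535.71 − 85.08 − 504.39 − 2025.14 = 102713.72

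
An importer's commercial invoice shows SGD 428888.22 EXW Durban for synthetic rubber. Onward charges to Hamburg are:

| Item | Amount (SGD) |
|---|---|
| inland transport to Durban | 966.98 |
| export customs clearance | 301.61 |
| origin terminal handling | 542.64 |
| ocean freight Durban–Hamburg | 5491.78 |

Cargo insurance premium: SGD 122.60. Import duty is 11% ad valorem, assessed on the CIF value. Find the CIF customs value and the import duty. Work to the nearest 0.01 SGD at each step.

CIF = EXW price + pre-shipment costs + freight + insurance
CIF = 428888.22 + 966.98 + 301.61 + 542.64 + 5491.78 + 122.60 = 436313.83
Import duty = 436313.83 × 11% = 47994.52

CIF value: SGD 436313.83; import duty: SGD 47994.52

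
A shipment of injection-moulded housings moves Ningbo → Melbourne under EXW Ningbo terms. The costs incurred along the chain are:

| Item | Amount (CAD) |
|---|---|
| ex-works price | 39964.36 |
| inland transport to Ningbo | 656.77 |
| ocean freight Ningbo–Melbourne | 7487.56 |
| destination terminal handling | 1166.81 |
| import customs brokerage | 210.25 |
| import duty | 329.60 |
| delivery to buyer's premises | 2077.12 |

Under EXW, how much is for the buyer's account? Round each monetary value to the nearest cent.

EXW: the seller makes goods available at their premises; the buyer bears all onward costs.
Seller's account: goods 39964.36 = 39964.36
Buyer's account: inland to port 656.77 + freight 7487.56 + destination terminal 1166.81 + brokerage 210.25 + duty 329.60 + delivery 2077.12 = 11928.11

Buyer's account: CAD 11928.11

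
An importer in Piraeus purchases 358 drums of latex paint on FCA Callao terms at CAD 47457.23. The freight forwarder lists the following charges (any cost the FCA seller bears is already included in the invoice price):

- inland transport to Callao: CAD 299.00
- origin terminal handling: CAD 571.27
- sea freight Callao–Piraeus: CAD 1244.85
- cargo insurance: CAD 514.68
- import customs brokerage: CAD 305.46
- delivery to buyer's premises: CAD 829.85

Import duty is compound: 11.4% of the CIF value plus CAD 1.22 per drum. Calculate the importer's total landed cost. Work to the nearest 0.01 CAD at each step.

FCA: the seller delivers export-cleared goods to the carrier; the buyer bears costs from that point.
Already in the invoice (seller's account under FCA): inland to port — exclude.
CIF value = FCA price + origin terminal + freight + insurance = 47457.23 + 571.27 + 1244.85 + 514.68 = 49788.03
Ad valorem component: 49788.03 × 11.4% = 5675.84
Specific component: 358 × 1.22 = 436.76
Import duty = 5675.84 + 436.76 = 6112.60
Buyer bears: origin terminal 571.27 + freight 1244.85 + insurance 514.68 + brokerage 305.46 + delivery 829.85 + duty 6112.60 = 9578.71
Landed cost = invoice 47457.23 + 9578.71 = 57035.94

Total landed cost: CAD 57035.94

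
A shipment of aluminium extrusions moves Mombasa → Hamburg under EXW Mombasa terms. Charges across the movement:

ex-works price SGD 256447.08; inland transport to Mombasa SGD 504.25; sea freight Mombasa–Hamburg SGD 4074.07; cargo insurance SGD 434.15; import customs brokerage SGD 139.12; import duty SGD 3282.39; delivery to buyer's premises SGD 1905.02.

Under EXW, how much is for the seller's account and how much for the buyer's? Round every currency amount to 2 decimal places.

EXW: the seller makes goods available at their premises; the buyer bears all onward costs.
Seller's account: goods 256447.08 = 256447.08
Buyer's account: inland to port 504.25 + freight 4074.07 + insurance 434.15 + brokerage 139.12 + duty 3282.39 + delivery 1905.02 = 10339.00

Seller: SGD 256447.08; buyer: SGD 10339.00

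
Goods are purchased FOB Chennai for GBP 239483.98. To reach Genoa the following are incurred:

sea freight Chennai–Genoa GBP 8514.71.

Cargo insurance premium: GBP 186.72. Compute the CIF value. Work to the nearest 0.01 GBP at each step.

CIF value: GBP 248185.41

CIF = FOB price + freight + insurance
CIF = 239483.98 + 8514.71 + 186.72 = 248185.41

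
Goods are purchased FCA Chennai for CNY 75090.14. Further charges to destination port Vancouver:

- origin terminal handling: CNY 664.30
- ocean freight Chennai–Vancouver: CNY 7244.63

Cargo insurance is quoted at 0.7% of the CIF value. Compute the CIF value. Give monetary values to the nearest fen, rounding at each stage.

CIF value: CNY 83584.16

Let C be the CIF value. C = FCA price + pre-shipment costs + freight + 0.7% × C
C − 0.7% × C = 75090.14 + 664.30 + 7244.63
0.993 × C = 82999.07
C = 82999.07 / 0.993 = 83584.16
Insurance premium = 0.7% × 83584.16 = 585.09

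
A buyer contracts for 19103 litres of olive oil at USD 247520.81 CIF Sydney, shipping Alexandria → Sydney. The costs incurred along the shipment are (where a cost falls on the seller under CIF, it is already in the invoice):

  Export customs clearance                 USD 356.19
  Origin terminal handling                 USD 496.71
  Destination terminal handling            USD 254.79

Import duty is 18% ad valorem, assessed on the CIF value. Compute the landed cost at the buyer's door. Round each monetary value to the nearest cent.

CIF: the seller pays costs through ocean freight and marine insurance to the destination port.
Already in the invoice (seller's account under CIF): export clearance, origin terminal — exclude.
The CIF price already equals the CIF value: 247520.81
Import duty = 247520.81 × 18% = 44553.75
Buyer bears: destination terminal 254.79 + duty 44553.75 = 44808.54
Landed cost = invoice 247520.81 + 44808.54 = 292329.35

Total landed cost: USD 292329.35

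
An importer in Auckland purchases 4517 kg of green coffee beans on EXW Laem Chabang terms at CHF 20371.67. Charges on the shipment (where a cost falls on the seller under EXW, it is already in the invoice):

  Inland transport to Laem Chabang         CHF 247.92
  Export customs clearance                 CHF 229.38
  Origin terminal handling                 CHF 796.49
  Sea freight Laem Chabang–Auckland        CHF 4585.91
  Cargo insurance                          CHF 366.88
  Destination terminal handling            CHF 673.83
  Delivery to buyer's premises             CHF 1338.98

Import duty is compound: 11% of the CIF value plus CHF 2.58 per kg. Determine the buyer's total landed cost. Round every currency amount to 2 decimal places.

Total landed cost: CHF 43190.73

EXW: the seller makes goods available at their premises; the buyer bears all onward costs.
CIF value = EXW price + inland to port + export clearance + origin terminal + freight + insurance = 20371.67 + 247.92 + 229.38 + 796.49 + 4585.91 + 366.88 = 26598.25
Ad valorem component: 26598.25 × 11% = 2925.81
Specific component: 4517 × 2.58 = 11653.86
Import duty = 2925.81 + 11653.86 = 14579.67
Buyer bears: inland to port 247.92 + export clearance 229.38 + origin terminal 796.49 + freight 4585.91 + insurance 366.88 + destination terminal 673.83 + delivery 1338.98 + duty 14579.67 = 22819.06
Landed cost = invoice 20371.67 + 22819.06 = 43190.73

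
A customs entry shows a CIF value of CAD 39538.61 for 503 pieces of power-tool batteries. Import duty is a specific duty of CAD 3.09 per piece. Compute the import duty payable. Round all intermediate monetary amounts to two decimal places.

Import duty: CAD 1554.27

Import duty = 503 × 3.09 = 1554.27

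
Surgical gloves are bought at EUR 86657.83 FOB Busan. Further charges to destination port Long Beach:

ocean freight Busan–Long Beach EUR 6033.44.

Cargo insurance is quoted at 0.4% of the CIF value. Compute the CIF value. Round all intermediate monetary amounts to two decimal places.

Let C be the CIF value. C = FOB price + freight + 0.4% × C
C − 0.4% × C = 86657.83 + 6033.44
0.996 × C = 92691.27
C = 92691.27 / 0.996 = 93063.52
Insurance premium = 0.4% × 93063.52 = 372.25

CIF value: EUR 93063.52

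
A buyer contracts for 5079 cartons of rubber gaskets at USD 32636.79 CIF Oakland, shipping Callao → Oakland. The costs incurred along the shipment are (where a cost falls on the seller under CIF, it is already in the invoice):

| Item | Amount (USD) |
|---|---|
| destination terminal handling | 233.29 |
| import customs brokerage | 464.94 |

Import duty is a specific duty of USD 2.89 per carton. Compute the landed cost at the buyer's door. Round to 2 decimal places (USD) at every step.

CIF: the seller pays costs through ocean freight and marine insurance to the destination port.
The CIF price already equals the CIF value: 32636.79
Import duty = 5079 × 2.89 = 14678.31
Buyer bears: destination terminal 233.29 + brokerage 464.94 + duty 14678.31 = 15376.54
Landed cost = invoice 32636.79 + 15376.54 = 48013.33

Total landed cost: USD 48013.33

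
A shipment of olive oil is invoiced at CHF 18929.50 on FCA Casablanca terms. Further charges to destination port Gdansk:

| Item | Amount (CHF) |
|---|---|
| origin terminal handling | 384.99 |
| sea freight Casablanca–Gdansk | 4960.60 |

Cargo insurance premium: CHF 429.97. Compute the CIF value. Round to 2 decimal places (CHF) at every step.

CIF = FCA price + pre-shipment costs + freight + insurance
CIF = 18929.50 + 384.99 + 4960.60 + 429.97 = 24705.06

CIF value: CHF 24705.06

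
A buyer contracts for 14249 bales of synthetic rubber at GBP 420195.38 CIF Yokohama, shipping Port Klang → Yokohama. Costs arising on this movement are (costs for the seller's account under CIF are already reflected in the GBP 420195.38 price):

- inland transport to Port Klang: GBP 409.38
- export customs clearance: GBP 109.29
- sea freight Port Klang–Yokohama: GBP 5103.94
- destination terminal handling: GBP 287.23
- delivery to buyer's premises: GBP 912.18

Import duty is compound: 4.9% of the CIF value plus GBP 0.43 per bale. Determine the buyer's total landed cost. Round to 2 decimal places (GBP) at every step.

CIF: the seller pays costs through ocean freight and marine insurance to the destination port.
Already in the invoice (seller's account under CIF): inland to port, export clearance, freight — exclude.
The CIF price already equals the CIF value: 420195.38
Ad valorem component: 420195.38 × 4.9% = 20589.57
Specific component: 14249 × 0.43 = 6127.07
Import duty = 20589.57 + 6127.07 = 26716.64
Buyer bears: destination terminal 287.23 + delivery 912.18 + duty 26716.64 = 27916.05
Landed cost = invoice 420195.38 + 27916.05 = 448111.43

Total landed cost: GBP 448111.43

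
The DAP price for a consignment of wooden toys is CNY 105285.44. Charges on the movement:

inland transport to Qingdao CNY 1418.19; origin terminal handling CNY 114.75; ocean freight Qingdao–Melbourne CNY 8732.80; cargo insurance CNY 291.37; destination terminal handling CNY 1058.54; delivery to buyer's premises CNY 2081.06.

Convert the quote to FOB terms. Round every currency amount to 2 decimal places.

FOB price: CNY 93121.67

Not relevant to the conversion: origin terminal, inland to port — on the seller under both DAP and FOB; already in the DAP price and stays in the FOB price.
From DAP to FOB, the seller no longer bears: freight, insurance, destination terminal, delivery.
FOB price = 105285.44 − 8732.80 − 291.37 − 1058.54 − 2081.06 = 93121.67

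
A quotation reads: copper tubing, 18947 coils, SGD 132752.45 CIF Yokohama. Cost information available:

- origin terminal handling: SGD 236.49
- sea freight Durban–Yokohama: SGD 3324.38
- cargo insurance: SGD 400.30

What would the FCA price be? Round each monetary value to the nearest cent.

From CIF to FCA, the seller no longer bears: origin terminal, freight, insurance.
FCA price = 132752.45 − 236.49 − 3324.38 − 400.30 = 128791.28

FCA price: SGD 128791.28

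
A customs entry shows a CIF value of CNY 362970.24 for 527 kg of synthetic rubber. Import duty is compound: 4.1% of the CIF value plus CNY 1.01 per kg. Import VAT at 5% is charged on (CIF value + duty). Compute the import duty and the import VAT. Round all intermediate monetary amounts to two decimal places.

Import duty: CNY 15414.05; import VAT: CNY 18919.21

Ad valorem component: 362970.24 × 4.1% = 14881.78
Specific component: 527 × 1.01 = 532.27
Import duty = 14881.78 + 532.27 = 15414.05
VAT base = CIF + duty = 362970.24 + 15414.05 = 378384.29
Import VAT = 378384.29 × 5% = 18919.21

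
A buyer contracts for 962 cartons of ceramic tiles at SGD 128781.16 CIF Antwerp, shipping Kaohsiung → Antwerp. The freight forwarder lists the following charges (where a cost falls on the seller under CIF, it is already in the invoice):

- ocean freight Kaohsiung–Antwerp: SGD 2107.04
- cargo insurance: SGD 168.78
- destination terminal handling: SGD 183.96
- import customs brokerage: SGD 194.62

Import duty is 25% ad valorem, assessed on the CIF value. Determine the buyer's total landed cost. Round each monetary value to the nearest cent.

Total landed cost: SGD 161355.03

CIF: the seller pays costs through ocean freight and marine insurance to the destination port.
Already in the invoice (seller's account under CIF): freight, insurance — exclude.
The CIF price already equals the CIF value: 128781.16
Import duty = 128781.16 × 25% = 32195.29
Buyer bears: destination terminal 183.96 + brokerage 194.62 + duty 32195.29 = 32573.87
Landed cost = invoice 128781.16 + 32573.87 = 161355.03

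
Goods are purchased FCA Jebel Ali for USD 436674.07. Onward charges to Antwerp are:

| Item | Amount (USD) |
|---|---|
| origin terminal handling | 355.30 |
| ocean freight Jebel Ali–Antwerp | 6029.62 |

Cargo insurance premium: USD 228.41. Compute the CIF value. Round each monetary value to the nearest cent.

CIF value: USD 443287.40

CIF = FCA price + pre-shipment costs + freight + insurance
CIF = 436674.07 + 355.30 + 6029.62 + 228.41 = 443287.40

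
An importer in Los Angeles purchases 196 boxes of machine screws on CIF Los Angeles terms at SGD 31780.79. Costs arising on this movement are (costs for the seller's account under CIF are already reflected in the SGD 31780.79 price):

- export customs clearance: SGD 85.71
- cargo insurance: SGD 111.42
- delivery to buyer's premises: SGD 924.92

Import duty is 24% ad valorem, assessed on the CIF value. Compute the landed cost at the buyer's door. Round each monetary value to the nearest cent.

CIF: the seller pays costs through ocean freight and marine insurance to the destination port.
Already in the invoice (seller's account under CIF): export clearance, insurance — exclude.
The CIF price already equals the CIF value: 31780.79
Import duty = 31780.79 × 24% = 7627.39
Buyer bears: delivery 924.92 + duty 7627.39 = 8552.31
Landed cost = invoice 31780.79 + 8552.31 = 40333.10

Total landed cost: SGD 40333.10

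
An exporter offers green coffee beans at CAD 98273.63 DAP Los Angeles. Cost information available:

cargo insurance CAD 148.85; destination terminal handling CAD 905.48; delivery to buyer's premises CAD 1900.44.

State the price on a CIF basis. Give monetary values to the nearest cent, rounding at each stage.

Not relevant to the conversion: insurance — on the seller under both DAP and CIF; already in the DAP price and stays in the CIF price.
From DAP to CIF, the seller no longer bears: destination terminal, delivery.
CIF price = 98273.63 − 905.48 − 1900.44 = 95467.71

CIF price: CAD 95467.71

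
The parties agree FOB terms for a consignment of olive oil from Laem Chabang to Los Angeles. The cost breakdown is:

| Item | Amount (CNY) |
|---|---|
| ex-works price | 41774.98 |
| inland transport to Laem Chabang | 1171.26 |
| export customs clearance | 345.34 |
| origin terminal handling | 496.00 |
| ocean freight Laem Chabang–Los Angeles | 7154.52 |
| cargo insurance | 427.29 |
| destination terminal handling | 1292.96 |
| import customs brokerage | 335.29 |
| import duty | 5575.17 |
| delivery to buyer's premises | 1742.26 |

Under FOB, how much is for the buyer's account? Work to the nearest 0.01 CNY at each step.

FOB: the seller bears costs until goods are on board at the origin port; the buyer bears freight, insurance and all costs thereafter.
Seller's account: goods 41774.98 + inland to port 1171.26 + export clearance 345.34 + origin terminal 496.00 = 43787.58
Buyer's account: freight 7154.52 + insurance 427.29 + destination terminal 1292.96 + brokerage 335.29 + duty 5575.17 + delivery 1742.26 = 16527.49

Buyer's account: CNY 16527.49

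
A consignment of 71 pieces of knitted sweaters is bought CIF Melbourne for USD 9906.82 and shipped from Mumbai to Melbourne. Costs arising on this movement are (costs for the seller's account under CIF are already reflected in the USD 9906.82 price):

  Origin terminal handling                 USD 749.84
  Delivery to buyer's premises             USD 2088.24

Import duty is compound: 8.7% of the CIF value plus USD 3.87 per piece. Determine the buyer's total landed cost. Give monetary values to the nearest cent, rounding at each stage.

Total landed cost: USD 13131.72

CIF: the seller pays costs through ocean freight and marine insurance to the destination port.
Already in the invoice (seller's account under CIF): origin terminal — exclude.
The CIF price already equals the CIF value: 9906.82
Ad valorem component: 9906.82 × 8.7% = 861.89
Specific component: 71 × 3.87 = 274.77
Import duty = 861.89 + 274.77 = 1136.66
Buyer bears: delivery 2088.24 + duty 1136.66 = 3224.90
Landed cost = invoice 9906.82 + 3224.90 = 13131.72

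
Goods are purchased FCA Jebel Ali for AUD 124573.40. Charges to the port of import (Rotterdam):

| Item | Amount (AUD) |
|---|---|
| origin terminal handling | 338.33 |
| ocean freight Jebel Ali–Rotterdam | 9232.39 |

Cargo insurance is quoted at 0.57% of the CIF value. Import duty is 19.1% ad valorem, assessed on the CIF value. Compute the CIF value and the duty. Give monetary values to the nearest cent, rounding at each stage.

Let C be the CIF value. C = FCA price + pre-shipment costs + freight + 0.57% × C
C − 0.57% × C = 124573.40 + 338.33 + 9232.39
0.9943 × C = 134144.12
C = 134144.12 / 0.9943 = 134913.12
Insurance premium = 0.57% × 134913.12 = 769.00
Import duty = 134913.12 × 19.1% = 25768.41

CIF value: AUD 134913.12; import duty: AUD 25768.41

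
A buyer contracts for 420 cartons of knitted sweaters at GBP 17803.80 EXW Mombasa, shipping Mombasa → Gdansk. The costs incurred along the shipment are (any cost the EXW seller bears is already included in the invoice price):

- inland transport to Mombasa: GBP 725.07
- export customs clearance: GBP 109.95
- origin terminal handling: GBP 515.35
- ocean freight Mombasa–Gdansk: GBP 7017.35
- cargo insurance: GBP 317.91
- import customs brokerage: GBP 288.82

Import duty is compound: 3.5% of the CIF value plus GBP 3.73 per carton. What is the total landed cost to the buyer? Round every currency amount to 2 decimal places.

Total landed cost: GBP 29271.98

EXW: the seller makes goods available at their premises; the buyer bears all onward costs.
CIF value = EXW price + inland to port + export clearance + origin terminal + freight + insurance = 17803.80 + 725.07 + 109.95 + 515.35 + 7017.35 + 317.91 = 26489.43
Ad valorem component: 26489.43 × 3.5% = 927.13
Specific component: 420 × 3.73 = 1566.60
Import duty = 927.13 + 1566.60 = 2493.73
Buyer bears: inland to port 725.07 + export clearance 109.95 + origin terminal 515.35 + freight 7017.35 + insurance 317.91 + brokerage 288.82 + duty 2493.73 = 11468.18
Landed cost = invoice 17803.80 + 11468.18 = 29271.98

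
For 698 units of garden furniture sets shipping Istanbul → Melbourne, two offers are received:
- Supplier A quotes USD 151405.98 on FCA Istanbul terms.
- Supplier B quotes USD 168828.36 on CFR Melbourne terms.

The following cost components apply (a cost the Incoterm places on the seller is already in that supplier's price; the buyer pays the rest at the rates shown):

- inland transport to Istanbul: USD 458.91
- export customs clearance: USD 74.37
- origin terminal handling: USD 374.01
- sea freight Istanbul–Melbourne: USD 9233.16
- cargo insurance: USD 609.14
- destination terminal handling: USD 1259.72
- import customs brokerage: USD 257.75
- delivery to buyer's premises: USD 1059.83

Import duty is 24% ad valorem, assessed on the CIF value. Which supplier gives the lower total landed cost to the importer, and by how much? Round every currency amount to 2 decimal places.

Supplier A is cheaper by USD 9690.86

Supplier A (FCA):
CIF value = FCA price + origin terminal + freight + insurance = 151405.98 + 374.01 + 9233.16 + 609.14 = 161622.29
Import duty = 161622.29 × 24% = 38789.35
Buyer bears (A): 374.01 + 9233.16 + 609.14 + 1259.72 + 257.75 + 1059.83 = 12793.61
Landed cost (A) = invoice 151405.98 + 12793.61 + duty 38789.35 = 202988.94
Supplier B (CFR):
CIF value = CFR price + insurance = 168828.36 + 609.14 = 169437.50
Import duty = 169437.50 × 24% = 40665.00
Buyer bears (B): 609.14 + 1259.72 + 257.75 + 1059.83 = 3186.44
Landed cost (B) = invoice 168828.36 + 3186.44 + duty 40665.00 = 212679.80
Difference = |202988.94 − 212679.80| = 9690.86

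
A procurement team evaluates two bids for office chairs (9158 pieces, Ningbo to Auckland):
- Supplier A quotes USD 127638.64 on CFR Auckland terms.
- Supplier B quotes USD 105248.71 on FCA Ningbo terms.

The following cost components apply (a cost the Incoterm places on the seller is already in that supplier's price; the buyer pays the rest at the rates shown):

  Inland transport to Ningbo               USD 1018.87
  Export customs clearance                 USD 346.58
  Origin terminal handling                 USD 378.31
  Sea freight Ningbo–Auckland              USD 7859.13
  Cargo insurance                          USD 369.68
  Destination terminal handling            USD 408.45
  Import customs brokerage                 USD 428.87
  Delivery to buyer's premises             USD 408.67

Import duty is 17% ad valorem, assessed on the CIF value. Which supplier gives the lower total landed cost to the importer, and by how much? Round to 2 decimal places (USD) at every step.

Supplier A (CFR):
CIF value = CFR price + insurance = 127638.64 + 369.68 = 128008.32
Import duty = 128008.32 × 17% = 21761.41
Buyer bears (A): 369.68 + 408.45 + 428.87 + 408.67 = 1615.67
Landed cost (A) = invoice 127638.64 + 1615.67 + duty 21761.41 = 151015.72
Supplier B (FCA):
CIF value = FCA price + origin terminal + freight + insurance = 105248.71 + 378.31 + 7859.13 + 369.68 = 113855.83
Import duty = 113855.83 × 17% = 19355.49
Buyer bears (B): 378.31 + 7859.13 + 369.68 + 408.45 + 428.87 + 408.67 = 9853.11
Landed cost (B) = invoice 105248.71 + 9853.11 + duty 19355.49 = 134457.31
Difference = |151015.72 − 134457.31| = 16558.41

Supplier B is cheaper by USD 16558.41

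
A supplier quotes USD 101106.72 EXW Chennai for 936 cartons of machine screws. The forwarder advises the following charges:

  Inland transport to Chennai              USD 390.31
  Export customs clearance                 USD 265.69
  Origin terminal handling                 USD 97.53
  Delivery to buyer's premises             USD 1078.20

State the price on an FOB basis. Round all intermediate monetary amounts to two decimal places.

FOB price: USD 101860.25

Not relevant to the conversion: delivery — on the buyer under both terms; not part of either seller's price.
From EXW to FOB, the seller additionally bears: inland to port, export clearance, origin terminal.
FOB price = 101106.72 + 390.31 + 265.69 + 97.53 = 101860.25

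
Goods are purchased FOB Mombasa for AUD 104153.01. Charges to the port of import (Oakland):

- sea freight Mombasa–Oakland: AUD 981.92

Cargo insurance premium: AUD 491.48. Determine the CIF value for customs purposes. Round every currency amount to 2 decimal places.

CIF value: AUD 105626.41

CIF = FOB price + freight + insurance
CIF = 104153.01 + 981.92 + 491.48 = 105626.41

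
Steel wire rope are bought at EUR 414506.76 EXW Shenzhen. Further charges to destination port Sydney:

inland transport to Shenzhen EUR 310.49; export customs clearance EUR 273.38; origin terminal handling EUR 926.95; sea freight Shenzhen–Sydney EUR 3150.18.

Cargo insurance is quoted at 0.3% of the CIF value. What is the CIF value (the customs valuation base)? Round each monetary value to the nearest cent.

CIF value: EUR 420429.05

Let C be the CIF value. C = EXW price + pre-shipment costs + freight + 0.3% × C
C − 0.3% × C = 414506.76 + 310.49 + 273.38 + 926.95 + 3150.18
0.997 × C = 419167.76
C = 419167.76 / 0.997 = 420429.05
Insurance premium = 0.3% × 420429.05 = 1261.29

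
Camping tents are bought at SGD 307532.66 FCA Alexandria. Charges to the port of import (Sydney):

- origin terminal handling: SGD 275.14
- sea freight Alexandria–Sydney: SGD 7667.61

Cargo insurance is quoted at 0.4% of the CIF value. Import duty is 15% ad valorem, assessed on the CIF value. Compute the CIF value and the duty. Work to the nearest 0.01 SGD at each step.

Let C be the CIF value. C = FCA price + pre-shipment costs + freight + 0.4% × C
C − 0.4% × C = 307532.66 + 275.14 + 7667.61
0.996 × C = 315475.41
C = 315475.41 / 0.996 = 316742.38
Insurance premium = 0.4% × 316742.38 = 1266.97
Import duty = 316742.38 × 15% = 47511.36

CIF value: SGD 316742.38; import duty: SGD 47511.36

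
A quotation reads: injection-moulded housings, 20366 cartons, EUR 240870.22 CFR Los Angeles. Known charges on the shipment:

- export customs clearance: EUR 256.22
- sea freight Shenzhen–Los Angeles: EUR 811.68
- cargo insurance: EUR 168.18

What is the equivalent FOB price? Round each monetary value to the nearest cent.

FOB price: EUR 240058.54

Not relevant to the conversion: export clearance — on the seller under both CFR and FOB; already in the CFR price and stays in the FOB price. insurance — on the buyer under both terms; not part of either seller's price.
From CFR to FOB, the seller no longer bears: freight.
FOB price = 240870.22 − 811.68 = 240058.54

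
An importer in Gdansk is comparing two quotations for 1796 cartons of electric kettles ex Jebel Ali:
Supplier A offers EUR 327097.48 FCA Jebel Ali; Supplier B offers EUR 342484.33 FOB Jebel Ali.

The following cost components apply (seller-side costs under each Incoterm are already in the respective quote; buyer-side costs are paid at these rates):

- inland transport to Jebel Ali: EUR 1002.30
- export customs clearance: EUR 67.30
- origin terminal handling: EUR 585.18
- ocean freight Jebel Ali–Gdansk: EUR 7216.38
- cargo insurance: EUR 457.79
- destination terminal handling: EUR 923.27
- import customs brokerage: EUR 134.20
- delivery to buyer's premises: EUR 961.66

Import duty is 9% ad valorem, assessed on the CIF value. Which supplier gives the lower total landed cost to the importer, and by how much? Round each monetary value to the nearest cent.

Supplier A is cheaper by EUR 16133.83

Supplier A (FCA):
CIF value = FCA price + origin terminal + freight + insurance = 327097.48 + 585.18 + 7216.38 + 457.79 = 335356.83
Import duty = 335356.83 × 9% = 30182.11
Buyer bears (A): 585.18 + 7216.38 + 457.79 + 923.27 + 134.20 + 961.66 = 10278.48
Landed cost (A) = invoice 327097.48 + 10278.48 + duty 30182.11 = 367558.07
Supplier B (FOB):
CIF value = FOB price + freight + insurance = 342484.33 + 7216.38 + 457.79 = 350158.50
Import duty = 350158.50 × 9% = 31514.27
Buyer bears (B): 7216.38 + 457.79 + 923.27 + 134.20 + 961.66 = 9693.30
Landed cost (B) = invoice 342484.33 + 9693.30 + duty 31514.27 = 383691.90
Difference = |367558.07 − 383691.90| = 16133.83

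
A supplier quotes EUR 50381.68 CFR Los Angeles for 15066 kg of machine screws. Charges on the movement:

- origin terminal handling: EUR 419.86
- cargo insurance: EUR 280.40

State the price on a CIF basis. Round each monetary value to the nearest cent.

CIF price: EUR 50662.08

Not relevant to the conversion: origin terminal — on the seller under both CFR and CIF; already in the CFR price and stays in the CIF price.
From CFR to CIF, the seller additionally bears: insurance.
CIF price = 50381.68 + 280.40 = 50662.08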